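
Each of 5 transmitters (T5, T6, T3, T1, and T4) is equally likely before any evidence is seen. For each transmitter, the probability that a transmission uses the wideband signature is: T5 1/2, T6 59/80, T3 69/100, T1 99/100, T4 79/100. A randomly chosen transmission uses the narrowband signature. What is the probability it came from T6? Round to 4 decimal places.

0.2031

Taking complements, P(narrowband | each) = T5 0.5, T6 0.2625, T3 0.31, T1 0.01, T4 0.21.
Since the prior is uniform, the posterior is proportional to the likelihood:
  T5: 0.5
  T6: 0.2625
  T3: 0.31
  T1: 0.01
  T4: 0.21
Total = 1.2925.
P(T6 | evidence) = 0.2625 / 1.2925 ≈ 0.2031.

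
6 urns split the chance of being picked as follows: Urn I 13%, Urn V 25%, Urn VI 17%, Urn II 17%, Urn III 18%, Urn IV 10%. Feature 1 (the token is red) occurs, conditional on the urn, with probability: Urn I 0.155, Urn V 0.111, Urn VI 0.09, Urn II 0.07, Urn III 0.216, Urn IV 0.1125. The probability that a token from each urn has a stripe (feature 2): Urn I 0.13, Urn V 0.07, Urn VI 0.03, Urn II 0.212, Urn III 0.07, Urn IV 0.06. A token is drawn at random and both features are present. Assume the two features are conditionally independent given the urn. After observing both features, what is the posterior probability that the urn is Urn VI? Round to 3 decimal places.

Unnormalized posteriors (prior × likelihood):
  Urn I: 0.13 × 0.155 × 0.13 = 0.0026195
  Urn V: 0.25 × 0.111 × 0.07 = 0.0019425
  Urn VI: 0.17 × 0.09 × 0.03 = 0.000459
  Urn II: 0.17 × 0.07 × 0.212 = 0.0025228
  Urn III: 0.18 × 0.216 × 0.07 = 0.0027216
  Urn IV: 0.1 × 0.1125 × 0.06 = 0.000675
Total = 0.0109404.
P(Urn VI | evidence) = 0.000459 / 0.0109404 ≈ 0.042.

0.042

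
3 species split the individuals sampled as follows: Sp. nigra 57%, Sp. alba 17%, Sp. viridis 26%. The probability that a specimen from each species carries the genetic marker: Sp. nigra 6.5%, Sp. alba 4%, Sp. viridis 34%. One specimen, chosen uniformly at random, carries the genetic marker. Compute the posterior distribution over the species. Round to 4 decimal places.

Prior × likelihood for each hypothesis:
  Sp. nigra: 0.57 × 0.065 = 0.03705
  Sp. alba: 0.17 × 0.04 = 0.0068
  Sp. viridis: 0.26 × 0.34 = 0.0884
Total = 0.13225.
P(Sp. nigra | marker) = 0.03705/0.13225 ≈ 0.2802
P(Sp. alba | marker) = 0.0068/0.13225 ≈ 0.0514
P(Sp. viridis | marker) = 0.0884/0.13225 ≈ 0.6684
(Check: 0.2802+0.0514+0.6684 = 1.0000.)

Sp. nigra 0.2802, Sp. alba 0.0514, Sp. viridis 0.6684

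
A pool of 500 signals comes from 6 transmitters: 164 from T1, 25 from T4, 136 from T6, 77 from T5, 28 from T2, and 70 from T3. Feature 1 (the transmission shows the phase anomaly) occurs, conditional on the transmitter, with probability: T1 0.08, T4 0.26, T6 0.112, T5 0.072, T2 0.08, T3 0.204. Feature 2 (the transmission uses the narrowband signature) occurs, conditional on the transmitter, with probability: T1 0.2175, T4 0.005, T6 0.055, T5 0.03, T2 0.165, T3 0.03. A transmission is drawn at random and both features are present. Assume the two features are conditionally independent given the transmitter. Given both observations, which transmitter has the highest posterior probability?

Unnormalized posteriors (prior × likelihood):
  T1: 0.328 × 0.08 × 0.2175 = 0.0057072
  T4: 0.05 × 0.26 × 0.005 = 0.000065
  T6: 0.272 × 0.112 × 0.055 = 0.00167552
  T5: 0.154 × 0.072 × 0.03 = 0.00033264
  T2: 0.056 × 0.08 × 0.165 = 0.0007392
  T3: 0.14 × 0.204 × 0.03 = 0.0008568
Normalizing constant = 0.00937636.
Largest term belongs to T1, so T1 is most probable.

T1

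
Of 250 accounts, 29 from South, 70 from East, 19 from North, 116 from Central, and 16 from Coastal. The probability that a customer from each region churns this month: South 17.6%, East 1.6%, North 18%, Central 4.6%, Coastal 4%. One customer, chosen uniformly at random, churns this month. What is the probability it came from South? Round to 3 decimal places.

By Bayes' rule, posterior ∝ prior × likelihood:
  South: 0.116 × 0.176 = 0.020416
  East: 0.28 × 0.016 = 0.00448
  North: 0.076 × 0.18 = 0.01368
  Central: 0.464 × 0.046 = 0.021344
  Coastal: 0.064 × 0.04 = 0.00256
Sum = 0.06248.
P(South | evidence) = 0.020416 / 0.06248 ≈ 0.327.

0.327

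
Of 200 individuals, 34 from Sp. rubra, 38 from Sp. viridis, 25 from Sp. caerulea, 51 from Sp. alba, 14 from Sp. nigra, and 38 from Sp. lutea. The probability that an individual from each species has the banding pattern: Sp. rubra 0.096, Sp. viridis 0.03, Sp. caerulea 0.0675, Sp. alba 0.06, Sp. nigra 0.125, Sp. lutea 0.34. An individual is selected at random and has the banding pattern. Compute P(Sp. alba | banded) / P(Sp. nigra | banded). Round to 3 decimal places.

Unnormalized posteriors (prior × likelihood):
  Sp. rubra: 0.17 × 0.096 = 0.01632
  Sp. viridis: 0.19 × 0.03 = 0.0057
  Sp. caerulea: 0.125 × 0.0675 = 0.0084375
  Sp. alba: 0.255 × 0.06 = 0.0153
  Sp. nigra: 0.07 × 0.125 = 0.00875
  Sp. lutea: 0.19 × 0.34 = 0.0646
Sum = 0.1191075.
The ratio is 0.0153 / 0.00875 (the normalizer cancels) = 1.749.

1.749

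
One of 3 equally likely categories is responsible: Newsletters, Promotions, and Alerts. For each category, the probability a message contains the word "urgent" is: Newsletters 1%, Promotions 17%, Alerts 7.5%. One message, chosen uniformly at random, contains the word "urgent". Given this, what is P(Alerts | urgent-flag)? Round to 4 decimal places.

0.2941

With a uniform prior (1/3 each), posterior ∝ likelihood:
  Newsletters: 0.01
  Promotions: 0.17
  Alerts: 0.075
Normalizing constant = 0.255.
P(Alerts | evidence) = 0.075 / 0.255 ≈ 0.2941.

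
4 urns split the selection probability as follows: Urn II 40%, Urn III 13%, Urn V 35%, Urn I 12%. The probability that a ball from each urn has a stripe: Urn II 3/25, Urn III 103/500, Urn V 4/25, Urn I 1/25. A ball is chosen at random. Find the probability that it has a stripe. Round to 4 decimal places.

0.1356

Compute prior × likelihood for every hypothesis:
  Urn II: 0.4 × 0.12 = 0.048
  Urn III: 0.13 × 0.206 = 0.02678
  Urn V: 0.35 × 0.16 = 0.056
  Urn I: 0.12 × 0.04 = 0.0048
P(striped) = 0.048 + 0.02678 + 0.056 + 0.0048 = 0.13558 → 0.1356.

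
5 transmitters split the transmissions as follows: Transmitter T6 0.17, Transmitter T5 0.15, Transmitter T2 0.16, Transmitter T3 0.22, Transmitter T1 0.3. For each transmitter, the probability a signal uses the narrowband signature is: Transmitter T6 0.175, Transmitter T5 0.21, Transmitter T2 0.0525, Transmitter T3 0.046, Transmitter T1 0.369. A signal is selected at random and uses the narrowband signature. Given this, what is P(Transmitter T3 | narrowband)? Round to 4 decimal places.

0.0531

By Bayes' rule, posterior ∝ prior × likelihood:
  Transmitter T6: 0.17 × 0.175 = 0.02975
  Transmitter T5: 0.15 × 0.21 = 0.0315
  Transmitter T2: 0.16 × 0.0525 = 0.0084
  Transmitter T3: 0.22 × 0.046 = 0.01012
  Transmitter T1: 0.3 × 0.369 = 0.1107
Total = 0.19047.
P(Transmitter T3 | evidence) = 0.01012 / 0.19047 ≈ 0.0531.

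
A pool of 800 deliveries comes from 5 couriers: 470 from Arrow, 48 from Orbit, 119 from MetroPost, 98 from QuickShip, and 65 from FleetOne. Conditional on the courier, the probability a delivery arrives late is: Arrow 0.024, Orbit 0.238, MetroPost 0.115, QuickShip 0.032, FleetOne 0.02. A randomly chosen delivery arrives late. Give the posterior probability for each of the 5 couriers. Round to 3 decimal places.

Unnormalized posteriors (prior × likelihood):
  Arrow: 0.5875 × 0.024 = 0.0141
  Orbit: 0.06 × 0.238 = 0.01428
  MetroPost: 0.14875 × 0.115 = 0.01710625
  QuickShip: 0.1225 × 0.032 = 0.00392
  FleetOne: 0.08125 × 0.02 = 0.001625
Normalizing constant = 0.05103125.
P(Arrow | late) = 0.0141/0.05103125 ≈ 0.276
P(Orbit | late) = 0.01428/0.05103125 ≈ 0.280
P(MetroPost | late) = 0.01710625/0.05103125 ≈ 0.335
P(QuickShip | late) = 0.00392/0.05103125 ≈ 0.077
P(FleetOne | late) = 0.001625/0.05103125 ≈ 0.032

Arrow 0.276, Orbit 0.280, MetroPost 0.335, QuickShip 0.077, FleetOne 0.032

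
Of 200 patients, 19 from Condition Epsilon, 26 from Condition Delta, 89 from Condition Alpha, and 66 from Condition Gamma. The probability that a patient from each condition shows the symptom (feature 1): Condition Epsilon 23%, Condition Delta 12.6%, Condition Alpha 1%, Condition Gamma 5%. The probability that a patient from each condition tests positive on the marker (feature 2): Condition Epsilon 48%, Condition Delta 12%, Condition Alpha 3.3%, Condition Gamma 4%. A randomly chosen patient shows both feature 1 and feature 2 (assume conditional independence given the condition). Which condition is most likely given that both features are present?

Condition Epsilon

Compute prior × likelihood for every hypothesis:
  Condition Epsilon: 0.095 × 0.23 × 0.48 = 0.010488
  Condition Delta: 0.13 × 0.126 × 0.12 = 0.0019656
  Condition Alpha: 0.445 × 0.01 × 0.033 = 0.00014685
  Condition Gamma: 0.33 × 0.05 × 0.04 = 0.00066
Total = 0.01326045.
Largest term belongs to Condition Epsilon, so Condition Epsilon is most probable.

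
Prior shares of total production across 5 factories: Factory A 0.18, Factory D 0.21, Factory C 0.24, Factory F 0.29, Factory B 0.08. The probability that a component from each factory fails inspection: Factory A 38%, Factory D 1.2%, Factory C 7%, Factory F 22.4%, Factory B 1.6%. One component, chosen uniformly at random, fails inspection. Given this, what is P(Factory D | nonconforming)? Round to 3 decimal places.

By Bayes' rule, posterior ∝ prior × likelihood:
  Factory A: 0.18 × 0.38 = 0.0684
  Factory D: 0.21 × 0.012 = 0.00252
  Factory C: 0.24 × 0.07 = 0.0168
  Factory F: 0.29 × 0.224 = 0.06496
  Factory B: 0.08 × 0.016 = 0.00128
Sum = 0.15396.
P(Factory D | evidence) = 0.00252 / 0.15396 ≈ 0.016.

0.016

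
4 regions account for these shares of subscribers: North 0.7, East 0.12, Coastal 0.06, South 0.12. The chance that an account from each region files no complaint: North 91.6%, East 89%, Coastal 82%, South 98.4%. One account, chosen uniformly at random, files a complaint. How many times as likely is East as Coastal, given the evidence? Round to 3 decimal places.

1.222

Taking complements, P(complaint | each) = North 0.084, East 0.11, Coastal 0.18, South 0.016.
Compute prior × likelihood for every hypothesis:
  North: 0.7 × 0.084 = 0.0588
  East: 0.12 × 0.11 = 0.0132
  Coastal: 0.06 × 0.18 = 0.0108
  South: 0.12 × 0.016 = 0.00192
Normalizing constant = 0.08472.
The ratio is 0.0132 / 0.0108 (the normalizer cancels) = 1.222.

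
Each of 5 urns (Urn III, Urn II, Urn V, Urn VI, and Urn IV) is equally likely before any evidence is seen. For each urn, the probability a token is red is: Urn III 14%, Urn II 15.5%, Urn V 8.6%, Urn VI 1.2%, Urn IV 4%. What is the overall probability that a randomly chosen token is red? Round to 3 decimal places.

With a uniform prior (1/5 each), posterior ∝ likelihood:
  Urn III: 0.14
  Urn II: 0.155
  Urn V: 0.086
  Urn VI: 0.012
  Urn IV: 0.04
P(red) = (1/5) × (0.14 + 0.155 + 0.086 + 0.012 + 0.04) = 0.433/5 ≈ 0.087.

0.087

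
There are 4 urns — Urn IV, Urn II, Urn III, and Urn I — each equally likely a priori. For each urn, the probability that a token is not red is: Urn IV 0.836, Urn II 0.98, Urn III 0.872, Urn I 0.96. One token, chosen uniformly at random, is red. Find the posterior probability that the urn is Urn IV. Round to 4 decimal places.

0.4659

Taking complements, P(red | each) = Urn IV 0.164, Urn II 0.02, Urn III 0.128, Urn I 0.04.
With a uniform prior (1/4 each), posterior ∝ likelihood:
  Urn IV: 0.164
  Urn II: 0.02
  Urn III: 0.128
  Urn I: 0.04
Normalizing constant = 0.352.
P(Urn IV | evidence) = 0.164 / 0.352 ≈ 0.4659.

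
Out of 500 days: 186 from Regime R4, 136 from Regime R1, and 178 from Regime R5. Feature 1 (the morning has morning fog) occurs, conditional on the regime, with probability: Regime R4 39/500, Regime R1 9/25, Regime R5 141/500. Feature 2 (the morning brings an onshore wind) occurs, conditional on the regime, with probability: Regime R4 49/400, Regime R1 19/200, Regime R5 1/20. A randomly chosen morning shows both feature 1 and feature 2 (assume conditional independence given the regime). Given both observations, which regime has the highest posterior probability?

By Bayes' rule, posterior ∝ prior × likelihood:
  Regime R4: 0.372 × 0.078 × 0.1225 = 0.00355446
  Regime R1: 0.272 × 0.36 × 0.095 = 0.0093024
  Regime R5: 0.356 × 0.282 × 0.05 = 0.0050196
Total = 0.01787646.
Largest term belongs to Regime R1, so Regime R1 is most probable.

Regime R1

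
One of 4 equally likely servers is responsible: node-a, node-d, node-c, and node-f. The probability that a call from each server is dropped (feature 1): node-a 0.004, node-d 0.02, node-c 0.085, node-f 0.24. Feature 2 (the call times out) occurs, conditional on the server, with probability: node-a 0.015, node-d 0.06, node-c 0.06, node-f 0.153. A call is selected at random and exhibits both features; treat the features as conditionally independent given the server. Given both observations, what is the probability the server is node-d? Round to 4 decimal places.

0.0279

With a uniform prior (1/4 each), posterior ∝ likelihood:
  node-a: 0.004 × 0.015 = 0.00006
  node-d: 0.02 × 0.06 = 0.0012
  node-c: 0.085 × 0.06 = 0.0051
  node-f: 0.24 × 0.153 = 0.03672
Total = 0.04308.
P(node-d | evidence) = 0.0012 / 0.04308 ≈ 0.0279.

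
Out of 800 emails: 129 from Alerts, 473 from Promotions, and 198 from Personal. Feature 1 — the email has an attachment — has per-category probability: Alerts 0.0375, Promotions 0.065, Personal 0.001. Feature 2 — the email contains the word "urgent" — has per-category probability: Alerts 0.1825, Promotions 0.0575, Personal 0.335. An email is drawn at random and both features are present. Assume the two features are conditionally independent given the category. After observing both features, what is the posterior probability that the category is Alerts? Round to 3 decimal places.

0.325

By Bayes' rule, posterior ∝ prior × likelihood:
  Alerts: 0.16125 × 0.0375 × 0.1825 = 0.0011035546875
  Promotions: 0.59125 × 0.065 × 0.0575 = 0.002209796875
  Personal: 0.2475 × 0.001 × 0.335 = 0.0000829125
Sum = 0.0033962640625.
P(Alerts | evidence) = 0.0011035546875 / 0.0033962640625 ≈ 0.325.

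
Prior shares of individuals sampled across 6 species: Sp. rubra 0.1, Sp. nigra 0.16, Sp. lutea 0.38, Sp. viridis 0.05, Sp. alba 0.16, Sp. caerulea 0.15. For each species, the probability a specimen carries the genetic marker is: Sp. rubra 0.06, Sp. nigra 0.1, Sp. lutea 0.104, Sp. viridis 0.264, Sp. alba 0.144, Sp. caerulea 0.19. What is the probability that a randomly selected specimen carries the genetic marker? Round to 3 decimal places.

By Bayes' rule, posterior ∝ prior × likelihood:
  Sp. rubra: 0.1 × 0.06 = 0.006
  Sp. nigra: 0.16 × 0.1 = 0.016
  Sp. lutea: 0.38 × 0.104 = 0.03952
  Sp. viridis: 0.05 × 0.264 = 0.0132
  Sp. alba: 0.16 × 0.144 = 0.02304
  Sp. caerulea: 0.15 × 0.19 = 0.0285
P(marker) = 0.006 + 0.016 + 0.03952 + 0.0132 + 0.02304 + 0.0285 = 0.12626 → 0.126.

0.126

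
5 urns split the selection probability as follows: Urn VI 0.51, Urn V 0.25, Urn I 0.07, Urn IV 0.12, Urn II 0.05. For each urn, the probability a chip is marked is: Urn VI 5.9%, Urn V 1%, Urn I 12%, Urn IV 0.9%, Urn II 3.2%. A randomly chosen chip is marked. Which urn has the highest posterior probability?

Unnormalized posteriors (prior × likelihood):
  Urn VI: 0.51 × 0.059 = 0.03009
  Urn V: 0.25 × 0.01 = 0.0025
  Urn I: 0.07 × 0.12 = 0.0084
  Urn IV: 0.12 × 0.009 = 0.00108
  Urn II: 0.05 × 0.032 = 0.0016
Total = 0.04367.
Largest term belongs to Urn VI, so Urn VI is most probable.

Urn VI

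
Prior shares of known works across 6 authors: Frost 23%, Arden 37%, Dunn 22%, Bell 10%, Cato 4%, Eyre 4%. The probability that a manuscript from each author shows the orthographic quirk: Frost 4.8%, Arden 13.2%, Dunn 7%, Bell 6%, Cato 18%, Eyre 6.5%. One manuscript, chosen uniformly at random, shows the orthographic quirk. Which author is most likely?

Arden

Compute prior × likelihood for every hypothesis:
  Frost: 0.23 × 0.048 = 0.01104
  Arden: 0.37 × 0.132 = 0.04884
  Dunn: 0.22 × 0.07 = 0.0154
  Bell: 0.1 × 0.06 = 0.006
  Cato: 0.04 × 0.18 = 0.0072
  Eyre: 0.04 × 0.065 = 0.0026
Sum = 0.09108.
Largest term belongs to Arden, so Arden is most probable.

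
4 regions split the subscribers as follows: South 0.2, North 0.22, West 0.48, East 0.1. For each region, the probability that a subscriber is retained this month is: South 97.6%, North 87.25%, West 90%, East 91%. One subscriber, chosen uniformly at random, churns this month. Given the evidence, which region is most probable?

West

Taking complements, P(churn | each) = South 0.024, North 0.1275, West 0.1, East 0.09.
Unnormalized posteriors (prior × likelihood):
  South: 0.2 × 0.024 = 0.0048
  North: 0.22 × 0.1275 = 0.02805
  West: 0.48 × 0.1 = 0.048
  East: 0.1 × 0.09 = 0.009
Sum = 0.08985.
Largest term belongs to West, so West is most probable.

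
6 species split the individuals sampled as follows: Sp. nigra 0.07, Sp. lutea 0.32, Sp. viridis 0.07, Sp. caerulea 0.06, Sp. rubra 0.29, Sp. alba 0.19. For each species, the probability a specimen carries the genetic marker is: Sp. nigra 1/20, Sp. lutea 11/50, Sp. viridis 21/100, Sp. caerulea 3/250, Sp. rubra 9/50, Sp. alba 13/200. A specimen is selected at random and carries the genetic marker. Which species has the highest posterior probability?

By Bayes' rule, posterior ∝ prior × likelihood:
  Sp. nigra: 0.07 × 0.05 = 0.0035
  Sp. lutea: 0.32 × 0.22 = 0.0704
  Sp. viridis: 0.07 × 0.21 = 0.0147
  Sp. caerulea: 0.06 × 0.012 = 0.00072
  Sp. rubra: 0.29 × 0.18 = 0.0522
  Sp. alba: 0.19 × 0.065 = 0.01235
Sum = 0.15387.
Largest term belongs to Sp. lutea, so Sp. lutea is most probable.

Sp. lutea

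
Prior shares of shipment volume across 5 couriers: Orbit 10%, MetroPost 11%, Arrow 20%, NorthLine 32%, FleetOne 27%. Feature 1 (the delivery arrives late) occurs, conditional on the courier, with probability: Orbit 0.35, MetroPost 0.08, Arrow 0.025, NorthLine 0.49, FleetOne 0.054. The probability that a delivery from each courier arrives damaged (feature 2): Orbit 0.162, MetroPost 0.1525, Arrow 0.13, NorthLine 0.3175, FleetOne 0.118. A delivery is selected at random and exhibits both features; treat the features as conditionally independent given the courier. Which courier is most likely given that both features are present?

By Bayes' rule, posterior ∝ prior × likelihood:
  Orbit: 0.1 × 0.35 × 0.162 = 0.00567
  MetroPost: 0.11 × 0.08 × 0.1525 = 0.001342
  Arrow: 0.2 × 0.025 × 0.13 = 0.00065
  NorthLine: 0.32 × 0.49 × 0.3175 = 0.049784
  FleetOne: 0.27 × 0.054 × 0.118 = 0.00172044
Normalizing constant = 0.05916644.
Largest term belongs to NorthLine, so NorthLine is most probable.

NorthLine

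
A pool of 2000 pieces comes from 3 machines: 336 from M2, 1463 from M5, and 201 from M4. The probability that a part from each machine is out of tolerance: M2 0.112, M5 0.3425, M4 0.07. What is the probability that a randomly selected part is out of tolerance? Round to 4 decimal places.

Compute prior × likelihood for every hypothesis:
  M2: 0.168 × 0.112 = 0.018816
  M5: 0.7315 × 0.3425 = 0.25053875
  M4: 0.1005 × 0.07 = 0.007035
P(oversize) = 0.018816 + 0.25053875 + 0.007035 = 0.27638975 → 0.2764.

0.2764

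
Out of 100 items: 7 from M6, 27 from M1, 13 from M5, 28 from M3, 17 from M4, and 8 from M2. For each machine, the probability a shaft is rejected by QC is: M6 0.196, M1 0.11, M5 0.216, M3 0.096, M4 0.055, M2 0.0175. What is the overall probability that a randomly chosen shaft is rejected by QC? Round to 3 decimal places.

Prior × likelihood for each hypothesis:
  M6: 0.07 × 0.196 = 0.01372
  M1: 0.27 × 0.11 = 0.0297
  M5: 0.13 × 0.216 = 0.02808
  M3: 0.28 × 0.096 = 0.02688
  M4: 0.17 × 0.055 = 0.00935
  M2: 0.08 × 0.0175 = 0.0014
P(rejected) = 0.01372 + 0.0297 + 0.02808 + 0.02688 + 0.00935 + 0.0014 = 0.10913 → 0.109.

0.109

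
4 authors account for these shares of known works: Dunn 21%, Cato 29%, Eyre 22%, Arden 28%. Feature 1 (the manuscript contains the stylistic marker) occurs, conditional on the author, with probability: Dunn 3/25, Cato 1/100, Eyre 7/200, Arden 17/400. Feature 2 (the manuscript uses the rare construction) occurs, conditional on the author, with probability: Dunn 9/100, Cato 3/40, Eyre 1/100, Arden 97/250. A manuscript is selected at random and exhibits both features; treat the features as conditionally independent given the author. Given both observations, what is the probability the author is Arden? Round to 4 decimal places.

Compute prior × likelihood for every hypothesis:
  Dunn: 0.21 × 0.12 × 0.09 = 0.002268
  Cato: 0.29 × 0.01 × 0.075 = 0.0002175
  Eyre: 0.22 × 0.035 × 0.01 = 0.000077
  Arden: 0.28 × 0.0425 × 0.388 = 0.0046172
Total = 0.0071797.
P(Arden | evidence) = 0.0046172 / 0.0071797 ≈ 0.6431.

0.6431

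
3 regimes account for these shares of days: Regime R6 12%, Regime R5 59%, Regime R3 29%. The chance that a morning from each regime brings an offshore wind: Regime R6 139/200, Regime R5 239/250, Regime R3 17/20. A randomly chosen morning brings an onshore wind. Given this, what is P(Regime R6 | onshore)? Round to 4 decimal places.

0.3451

Taking complements, P(onshore | each) = Regime R6 0.305, Regime R5 0.044, Regime R3 0.15.
Unnormalized posteriors (prior × likelihood):
  Regime R6: 0.12 × 0.305 = 0.0366
  Regime R5: 0.59 × 0.044 = 0.02596
  Regime R3: 0.29 × 0.15 = 0.0435
Sum = 0.10606.
P(Regime R6 | evidence) = 0.0366 / 0.10606 ≈ 0.3451.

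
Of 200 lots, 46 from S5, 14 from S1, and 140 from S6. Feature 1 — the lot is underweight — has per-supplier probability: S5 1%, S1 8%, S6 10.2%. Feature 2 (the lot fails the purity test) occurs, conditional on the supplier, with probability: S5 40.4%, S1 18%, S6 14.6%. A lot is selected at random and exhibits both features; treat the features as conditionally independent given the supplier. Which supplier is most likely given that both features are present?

Unnormalized posteriors (prior × likelihood):
  S5: 0.23 × 0.01 × 0.404 = 0.0009292
  S1: 0.07 × 0.08 × 0.18 = 0.001008
  S6: 0.7 × 0.102 × 0.146 = 0.0104244
Normalizing constant = 0.0123616.
Largest term belongs to S6, so S6 is most probable.

S6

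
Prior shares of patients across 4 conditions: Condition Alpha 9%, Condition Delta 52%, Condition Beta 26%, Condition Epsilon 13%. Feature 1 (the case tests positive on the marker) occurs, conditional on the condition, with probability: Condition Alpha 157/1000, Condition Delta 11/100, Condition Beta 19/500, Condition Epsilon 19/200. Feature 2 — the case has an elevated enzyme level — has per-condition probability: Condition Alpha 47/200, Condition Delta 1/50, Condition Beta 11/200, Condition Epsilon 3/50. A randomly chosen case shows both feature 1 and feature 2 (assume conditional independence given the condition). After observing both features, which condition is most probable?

Compute prior × likelihood for every hypothesis:
  Condition Alpha: 0.09 × 0.157 × 0.235 = 0.00332055
  Condition Delta: 0.52 × 0.11 × 0.02 = 0.001144
  Condition Beta: 0.26 × 0.038 × 0.055 = 0.0005434
  Condition Epsilon: 0.13 × 0.095 × 0.06 = 0.000741
Sum = 0.00574895.
Largest term belongs to Condition Alpha, so Condition Alpha is most probable.

Condition Alpha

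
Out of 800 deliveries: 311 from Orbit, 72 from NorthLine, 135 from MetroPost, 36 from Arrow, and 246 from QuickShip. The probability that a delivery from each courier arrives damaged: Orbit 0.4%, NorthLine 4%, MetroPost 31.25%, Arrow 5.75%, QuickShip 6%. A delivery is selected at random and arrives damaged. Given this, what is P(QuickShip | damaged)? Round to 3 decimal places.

0.234

Unnormalized posteriors (prior × likelihood):
  Orbit: 0.38875 × 0.004 = 0.001555
  NorthLine: 0.09 × 0.04 = 0.0036
  MetroPost: 0.16875 × 0.3125 = 0.052734375
  Arrow: 0.045 × 0.0575 = 0.0025875
  QuickShip: 0.3075 × 0.06 = 0.01845
Sum = 0.078926875.
P(QuickShip | evidence) = 0.01845 / 0.078926875 ≈ 0.234.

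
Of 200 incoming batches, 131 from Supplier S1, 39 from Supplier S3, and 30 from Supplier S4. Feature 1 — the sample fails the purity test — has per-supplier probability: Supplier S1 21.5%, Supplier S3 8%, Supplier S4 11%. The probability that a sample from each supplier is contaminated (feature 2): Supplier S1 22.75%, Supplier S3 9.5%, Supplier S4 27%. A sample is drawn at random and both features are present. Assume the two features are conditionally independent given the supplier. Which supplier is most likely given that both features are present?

Unnormalized posteriors (prior × likelihood):
  Supplier S1: 0.655 × 0.215 × 0.2275 = 0.0320376875
  Supplier S3: 0.195 × 0.08 × 0.095 = 0.001482
  Supplier S4: 0.15 × 0.11 × 0.27 = 0.004455
Total = 0.0379746875.
Largest term belongs to Supplier S1, so Supplier S1 is most probable.

Supplier S1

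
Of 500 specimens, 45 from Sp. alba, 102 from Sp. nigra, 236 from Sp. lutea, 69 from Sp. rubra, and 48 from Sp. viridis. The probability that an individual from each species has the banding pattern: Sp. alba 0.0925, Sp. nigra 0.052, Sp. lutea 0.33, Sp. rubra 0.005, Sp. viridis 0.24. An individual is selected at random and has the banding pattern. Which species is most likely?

Sp. lutea

By Bayes' rule, posterior ∝ prior × likelihood:
  Sp. alba: 0.09 × 0.0925 = 0.008325
  Sp. nigra: 0.204 × 0.052 = 0.010608
  Sp. lutea: 0.472 × 0.33 = 0.15576
  Sp. rubra: 0.138 × 0.005 = 0.00069
  Sp. viridis: 0.096 × 0.24 = 0.02304
Sum = 0.198423.
Largest term belongs to Sp. lutea, so Sp. lutea is most probable.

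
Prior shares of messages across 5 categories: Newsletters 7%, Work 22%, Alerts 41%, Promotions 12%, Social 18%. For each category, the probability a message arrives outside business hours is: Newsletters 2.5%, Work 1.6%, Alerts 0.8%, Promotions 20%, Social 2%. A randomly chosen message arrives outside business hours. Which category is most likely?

Promotions

Compute prior × likelihood for every hypothesis:
  Newsletters: 0.07 × 0.025 = 0.00175
  Work: 0.22 × 0.016 = 0.00352
  Alerts: 0.41 × 0.008 = 0.00328
  Promotions: 0.12 × 0.2 = 0.024
  Social: 0.18 × 0.02 = 0.0036
Normalizing constant = 0.03615.
Largest term belongs to Promotions, so Promotions is most probable.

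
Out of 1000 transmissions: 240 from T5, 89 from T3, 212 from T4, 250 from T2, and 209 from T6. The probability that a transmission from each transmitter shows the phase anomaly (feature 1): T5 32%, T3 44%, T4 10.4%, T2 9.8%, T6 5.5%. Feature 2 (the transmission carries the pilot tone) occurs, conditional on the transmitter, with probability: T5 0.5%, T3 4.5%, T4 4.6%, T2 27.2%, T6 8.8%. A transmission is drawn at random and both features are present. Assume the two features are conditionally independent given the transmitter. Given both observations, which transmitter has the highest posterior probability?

T2

Prior × likelihood for each hypothesis:
  T5: 0.24 × 0.32 × 0.005 = 0.000384
  T3: 0.089 × 0.44 × 0.045 = 0.0017622
  T4: 0.212 × 0.104 × 0.046 = 0.001014208
  T2: 0.25 × 0.098 × 0.272 = 0.006664
  T6: 0.209 × 0.055 × 0.088 = 0.00101156
Total = 0.010835968.
Largest term belongs to T2, so T2 is most probable.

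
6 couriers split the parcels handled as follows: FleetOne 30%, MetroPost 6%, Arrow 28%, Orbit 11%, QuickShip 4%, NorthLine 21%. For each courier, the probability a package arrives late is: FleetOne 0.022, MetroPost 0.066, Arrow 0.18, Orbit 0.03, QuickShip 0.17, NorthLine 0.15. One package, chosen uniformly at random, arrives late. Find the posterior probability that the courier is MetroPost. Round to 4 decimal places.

Prior × likelihood for each hypothesis:
  FleetOne: 0.3 × 0.022 = 0.0066
  MetroPost: 0.06 × 0.066 = 0.00396
  Arrow: 0.28 × 0.18 = 0.0504
  Orbit: 0.11 × 0.03 = 0.0033
  QuickShip: 0.04 × 0.17 = 0.0068
  NorthLine: 0.21 × 0.15 = 0.0315
Normalizing constant = 0.10256.
P(MetroPost | evidence) = 0.00396 / 0.10256 ≈ 0.0386.

0.0386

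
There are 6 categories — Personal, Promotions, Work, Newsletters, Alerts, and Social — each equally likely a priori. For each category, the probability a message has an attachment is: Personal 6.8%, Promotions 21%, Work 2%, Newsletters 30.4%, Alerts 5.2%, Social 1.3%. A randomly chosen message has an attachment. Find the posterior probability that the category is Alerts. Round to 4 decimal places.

With a uniform prior (1/6 each), posterior ∝ likelihood:
  Personal: 0.068
  Promotions: 0.21
  Work: 0.02
  Newsletters: 0.304
  Alerts: 0.052
  Social: 0.013
Sum = 0.667.
P(Alerts | evidence) = 0.052 / 0.667 ≈ 0.0780.

0.0780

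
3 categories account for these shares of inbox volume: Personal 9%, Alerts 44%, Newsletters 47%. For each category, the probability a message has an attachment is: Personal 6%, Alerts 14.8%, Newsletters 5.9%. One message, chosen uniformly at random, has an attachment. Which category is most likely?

Unnormalized posteriors (prior × likelihood):
  Personal: 0.09 × 0.06 = 0.0054
  Alerts: 0.44 × 0.148 = 0.06512
  Newsletters: 0.47 × 0.059 = 0.02773
Total = 0.09825.
Largest term belongs to Alerts, so Alerts is most probable.

Alerts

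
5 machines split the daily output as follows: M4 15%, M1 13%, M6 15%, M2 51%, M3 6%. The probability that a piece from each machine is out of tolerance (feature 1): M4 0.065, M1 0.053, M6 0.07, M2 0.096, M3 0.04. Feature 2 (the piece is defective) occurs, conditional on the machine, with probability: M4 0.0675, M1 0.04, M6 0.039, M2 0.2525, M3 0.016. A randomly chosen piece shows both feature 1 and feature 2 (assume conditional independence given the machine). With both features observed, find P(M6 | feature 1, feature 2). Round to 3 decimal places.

By Bayes' rule, posterior ∝ prior × likelihood:
  M4: 0.15 × 0.065 × 0.0675 = 0.000658125
  M1: 0.13 × 0.053 × 0.04 = 0.0002756
  M6: 0.15 × 0.07 × 0.039 = 0.0004095
  M2: 0.51 × 0.096 × 0.2525 = 0.0123624
  M3: 0.06 × 0.04 × 0.016 = 0.0000384
Normalizing constant = 0.013744025.
P(M6 | evidence) = 0.0004095 / 0.013744025 ≈ 0.030.

0.030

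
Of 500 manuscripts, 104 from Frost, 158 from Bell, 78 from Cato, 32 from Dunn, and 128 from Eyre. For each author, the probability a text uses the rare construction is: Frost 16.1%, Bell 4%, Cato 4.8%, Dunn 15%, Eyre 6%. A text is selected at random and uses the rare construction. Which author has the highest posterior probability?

Compute prior × likelihood for every hypothesis:
  Frost: 0.208 × 0.161 = 0.033488
  Bell: 0.316 × 0.04 = 0.01264
  Cato: 0.156 × 0.048 = 0.007488
  Dunn: 0.064 × 0.15 = 0.0096
  Eyre: 0.256 × 0.06 = 0.01536
Total = 0.078576.
Largest term belongs to Frost, so Frost is most probable.

Frost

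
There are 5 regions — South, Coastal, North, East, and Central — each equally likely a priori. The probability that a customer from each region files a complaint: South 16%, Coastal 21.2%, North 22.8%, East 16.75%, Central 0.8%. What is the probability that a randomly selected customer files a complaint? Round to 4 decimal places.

Since the prior is uniform, the posterior is proportional to the likelihood:
  South: 0.16
  Coastal: 0.212
  North: 0.228
  East: 0.1675
  Central: 0.008
P(complaint) = (1/5) × (0.16 + 0.212 + 0.228 + 0.1675 + 0.008) = 0.7755/5 ≈ 0.1551.

0.1551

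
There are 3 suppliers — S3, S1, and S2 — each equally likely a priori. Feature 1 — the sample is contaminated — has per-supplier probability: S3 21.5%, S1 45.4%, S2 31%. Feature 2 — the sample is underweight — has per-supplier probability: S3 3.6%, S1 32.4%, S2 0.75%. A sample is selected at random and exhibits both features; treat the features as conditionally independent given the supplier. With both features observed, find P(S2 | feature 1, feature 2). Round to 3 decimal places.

With a uniform prior (1/3 each), posterior ∝ likelihood:
  S3: 0.215 × 0.036 = 0.00774
  S1: 0.454 × 0.324 = 0.147096
  S2: 0.31 × 0.0075 = 0.002325
Total = 0.157161.
P(S2 | evidence) = 0.002325 / 0.157161 ≈ 0.015.

0.015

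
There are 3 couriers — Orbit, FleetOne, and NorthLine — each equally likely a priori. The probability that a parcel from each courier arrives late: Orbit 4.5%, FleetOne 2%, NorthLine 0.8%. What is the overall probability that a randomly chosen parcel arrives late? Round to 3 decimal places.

With a uniform prior (1/3 each), posterior ∝ likelihood:
  Orbit: 0.045
  FleetOne: 0.02
  NorthLine: 0.008
P(late) = (1/3) × (0.045 + 0.02 + 0.008) = 0.073/3 ≈ 0.024.

0.024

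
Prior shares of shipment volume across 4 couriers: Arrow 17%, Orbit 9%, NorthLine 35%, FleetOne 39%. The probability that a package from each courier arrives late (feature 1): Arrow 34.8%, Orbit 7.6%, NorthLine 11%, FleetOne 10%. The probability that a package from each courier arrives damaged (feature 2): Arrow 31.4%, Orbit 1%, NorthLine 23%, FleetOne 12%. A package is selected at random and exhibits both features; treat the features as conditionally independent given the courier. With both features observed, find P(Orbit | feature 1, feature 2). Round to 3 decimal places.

Compute prior × likelihood for every hypothesis:
  Arrow: 0.17 × 0.348 × 0.314 = 0.01857624
  Orbit: 0.09 × 0.076 × 0.01 = 0.0000684
  NorthLine: 0.35 × 0.11 × 0.23 = 0.008855
  FleetOne: 0.39 × 0.1 × 0.12 = 0.00468
Total = 0.03217964.
P(Orbit | evidence) = 0.0000684 / 0.03217964 ≈ 0.002.

0.002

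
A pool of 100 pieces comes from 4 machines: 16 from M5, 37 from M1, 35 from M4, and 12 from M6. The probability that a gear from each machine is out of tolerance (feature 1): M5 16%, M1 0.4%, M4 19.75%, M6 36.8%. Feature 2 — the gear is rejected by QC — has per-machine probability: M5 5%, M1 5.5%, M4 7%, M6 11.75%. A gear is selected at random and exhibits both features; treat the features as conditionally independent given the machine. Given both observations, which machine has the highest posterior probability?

Unnormalized posteriors (prior × likelihood):
  M5: 0.16 × 0.16 × 0.05 = 0.00128
  M1: 0.37 × 0.004 × 0.055 = 0.0000814
  M4: 0.35 × 0.1975 × 0.07 = 0.00483875
  M6: 0.12 × 0.368 × 0.1175 = 0.0051888
Total = 0.01138895.
Largest term belongs to M6, so M6 is most probable.

M6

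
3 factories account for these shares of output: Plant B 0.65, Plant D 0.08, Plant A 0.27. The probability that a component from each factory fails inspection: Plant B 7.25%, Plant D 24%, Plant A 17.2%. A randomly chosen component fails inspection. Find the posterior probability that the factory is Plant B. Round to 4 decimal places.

Compute prior × likelihood for every hypothesis:
  Plant B: 0.65 × 0.0725 = 0.047125
  Plant D: 0.08 × 0.24 = 0.0192
  Plant A: 0.27 × 0.172 = 0.04644
Total = 0.112765.
P(Plant B | evidence) = 0.047125 / 0.112765 ≈ 0.4179.

0.4179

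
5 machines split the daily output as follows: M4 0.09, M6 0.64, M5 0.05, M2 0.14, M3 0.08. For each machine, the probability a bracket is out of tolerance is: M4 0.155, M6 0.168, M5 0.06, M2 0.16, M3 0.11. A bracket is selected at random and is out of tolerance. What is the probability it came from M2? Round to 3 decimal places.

Compute prior × likelihood for every hypothesis:
  M4: 0.09 × 0.155 = 0.01395
  M6: 0.64 × 0.168 = 0.10752
  M5: 0.05 × 0.06 = 0.003
  M2: 0.14 × 0.16 = 0.0224
  M3: 0.08 × 0.11 = 0.0088
Normalizing constant = 0.15567.
P(M2 | evidence) = 0.0224 / 0.15567 ≈ 0.144.

0.144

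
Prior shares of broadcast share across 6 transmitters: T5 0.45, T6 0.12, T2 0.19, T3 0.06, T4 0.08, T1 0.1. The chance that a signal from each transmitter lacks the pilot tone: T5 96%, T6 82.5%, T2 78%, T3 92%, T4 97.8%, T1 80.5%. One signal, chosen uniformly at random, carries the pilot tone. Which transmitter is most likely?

Taking complements, P(pilot | each) = T5 0.04, T6 0.175, T2 0.22, T3 0.08, T4 0.022, T1 0.195.
Prior × likelihood for each hypothesis:
  T5: 0.45 × 0.04 = 0.018
  T6: 0.12 × 0.175 = 0.021
  T2: 0.19 × 0.22 = 0.0418
  T3: 0.06 × 0.08 = 0.0048
  T4: 0.08 × 0.022 = 0.00176
  T1: 0.1 × 0.195 = 0.0195
Sum = 0.10686.
Largest term belongs to T2, so T2 is most probable.

T2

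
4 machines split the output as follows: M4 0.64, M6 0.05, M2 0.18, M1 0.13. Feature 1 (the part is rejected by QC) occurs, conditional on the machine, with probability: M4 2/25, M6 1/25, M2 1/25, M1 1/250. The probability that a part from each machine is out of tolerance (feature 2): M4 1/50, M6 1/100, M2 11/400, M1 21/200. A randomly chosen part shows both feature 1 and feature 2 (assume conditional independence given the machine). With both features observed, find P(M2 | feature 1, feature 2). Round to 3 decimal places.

0.153

Unnormalized posteriors (prior × likelihood):
  M4: 0.64 × 0.08 × 0.02 = 0.001024
  M6: 0.05 × 0.04 × 0.01 = 0.00002
  M2: 0.18 × 0.04 × 0.0275 = 0.000198
  M1: 0.13 × 0.004 × 0.105 = 0.0000546
Normalizing constant = 0.0012966.
P(M2 | evidence) = 0.000198 / 0.0012966 ≈ 0.153.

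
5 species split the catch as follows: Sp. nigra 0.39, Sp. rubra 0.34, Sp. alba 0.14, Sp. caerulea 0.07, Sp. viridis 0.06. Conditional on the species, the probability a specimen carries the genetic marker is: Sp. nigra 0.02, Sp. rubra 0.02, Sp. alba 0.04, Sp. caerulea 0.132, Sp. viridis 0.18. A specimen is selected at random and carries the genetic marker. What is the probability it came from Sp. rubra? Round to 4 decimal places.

0.1690

By Bayes' rule, posterior ∝ prior × likelihood:
  Sp. nigra: 0.39 × 0.02 = 0.0078
  Sp. rubra: 0.34 × 0.02 = 0.0068
  Sp. alba: 0.14 × 0.04 = 0.0056
  Sp. caerulea: 0.07 × 0.132 = 0.00924
  Sp. viridis: 0.06 × 0.18 = 0.0108
Sum = 0.04024.
P(Sp. rubra | evidence) = 0.0068 / 0.04024 ≈ 0.1690.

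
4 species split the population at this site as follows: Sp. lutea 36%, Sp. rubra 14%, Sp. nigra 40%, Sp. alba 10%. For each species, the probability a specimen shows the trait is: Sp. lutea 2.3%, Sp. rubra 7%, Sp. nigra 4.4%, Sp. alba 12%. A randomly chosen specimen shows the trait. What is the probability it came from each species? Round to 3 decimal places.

Prior × likelihood for each hypothesis:
  Sp. lutea: 0.36 × 0.023 = 0.00828
  Sp. rubra: 0.14 × 0.07 = 0.0098
  Sp. nigra: 0.4 × 0.044 = 0.0176
  Sp. alba: 0.1 × 0.12 = 0.012
Sum = 0.04768.
P(Sp. lutea | trait) = 0.00828/0.04768 ≈ 0.174
P(Sp. rubra | trait) = 0.0098/0.04768 ≈ 0.206
P(Sp. nigra | trait) = 0.0176/0.04768 ≈ 0.369
P(Sp. alba | trait) = 0.012/0.04768 ≈ 0.252
(Check: 0.174+0.206+0.369+0.252 = 1.001.)

Sp. lutea 0.174, Sp. rubra 0.206, Sp. nigra 0.369, Sp. alba 0.252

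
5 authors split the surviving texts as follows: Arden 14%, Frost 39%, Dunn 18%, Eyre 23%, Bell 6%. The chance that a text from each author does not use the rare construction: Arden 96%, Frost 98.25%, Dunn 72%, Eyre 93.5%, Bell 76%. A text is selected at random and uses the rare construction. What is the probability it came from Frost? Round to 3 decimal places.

0.074

Taking complements, P(rare-form | each) = Arden 0.04, Frost 0.0175, Dunn 0.28, Eyre 0.065, Bell 0.24.
Compute prior × likelihood for every hypothesis:
  Arden: 0.14 × 0.04 = 0.0056
  Frost: 0.39 × 0.0175 = 0.006825
  Dunn: 0.18 × 0.28 = 0.0504
  Eyre: 0.23 × 0.065 = 0.01495
  Bell: 0.06 × 0.24 = 0.0144
Sum = 0.092175.
P(Frost | evidence) = 0.006825 / 0.092175 ≈ 0.074.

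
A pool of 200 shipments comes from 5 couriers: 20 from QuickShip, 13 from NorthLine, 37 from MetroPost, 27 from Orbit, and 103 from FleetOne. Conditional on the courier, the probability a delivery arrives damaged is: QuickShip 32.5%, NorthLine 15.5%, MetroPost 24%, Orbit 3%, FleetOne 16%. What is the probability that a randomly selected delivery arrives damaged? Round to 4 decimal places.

Unnormalized posteriors (prior × likelihood):
  QuickShip: 0.1 × 0.325 = 0.0325
  NorthLine: 0.065 × 0.155 = 0.010075
  MetroPost: 0.185 × 0.24 = 0.0444
  Orbit: 0.135 × 0.03 = 0.00405
  FleetOne: 0.515 × 0.16 = 0.0824
P(damaged) = 0.0325 + 0.010075 + 0.0444 + 0.00405 + 0.0824 = 0.173425 → 0.1734.

0.1734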